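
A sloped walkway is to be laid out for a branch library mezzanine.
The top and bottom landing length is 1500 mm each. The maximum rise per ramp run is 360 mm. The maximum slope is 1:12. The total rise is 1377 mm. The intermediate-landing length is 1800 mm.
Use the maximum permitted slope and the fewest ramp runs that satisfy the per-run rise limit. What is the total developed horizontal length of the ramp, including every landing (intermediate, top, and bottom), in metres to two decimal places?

24.92 m

1377 / 360 = 3.83, so 4 ramp runs are needed. That means 3 intermediate landings.
Ramp run (horizontal) at 1:12: 1377 × 12 = 16524 mm.
Intermediate landings: 3 × 1800 = 5400 mm.
Top and bottom landings: 2 × 1500 = 3000 mm.
Total = 16524 + 5400 + 3000 = 24924 mm.
= 24.92 m.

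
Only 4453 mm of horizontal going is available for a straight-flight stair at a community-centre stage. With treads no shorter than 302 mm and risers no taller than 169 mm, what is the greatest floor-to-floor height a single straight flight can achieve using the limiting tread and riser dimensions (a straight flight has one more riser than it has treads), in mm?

2535 mm

Treads that fit: ⌊4453 / 302⌋ = 14.
Risers = treads + 1 = 15.
Maximum height = 15 × 169 = 2535 mm.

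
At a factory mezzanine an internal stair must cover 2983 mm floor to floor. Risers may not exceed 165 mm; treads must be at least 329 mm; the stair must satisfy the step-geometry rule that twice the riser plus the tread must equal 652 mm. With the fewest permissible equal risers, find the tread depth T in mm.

⌈2983/165⌉ = 19 risers.
Each riser is 2983/19 = 157 mm (≤ 165 mm).
From 2R + T = 652: T = 652 − 314 = 338 mm.

338 mm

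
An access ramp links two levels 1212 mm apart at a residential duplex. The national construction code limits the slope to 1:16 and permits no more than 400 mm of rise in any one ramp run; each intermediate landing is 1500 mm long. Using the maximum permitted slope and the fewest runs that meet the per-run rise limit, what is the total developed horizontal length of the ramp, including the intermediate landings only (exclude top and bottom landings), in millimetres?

23892 mm

⌈1212/400⌉ = 4 ramp runs. That means 3 intermediate landings.
Ramp run (horizontal) at 1:16: 1212 × 16 = 19392 mm.
3 intermediate landings contribute 3 × 1500 = 4500 mm.
Total developed length = 19392 + 4500 = 23892 mm.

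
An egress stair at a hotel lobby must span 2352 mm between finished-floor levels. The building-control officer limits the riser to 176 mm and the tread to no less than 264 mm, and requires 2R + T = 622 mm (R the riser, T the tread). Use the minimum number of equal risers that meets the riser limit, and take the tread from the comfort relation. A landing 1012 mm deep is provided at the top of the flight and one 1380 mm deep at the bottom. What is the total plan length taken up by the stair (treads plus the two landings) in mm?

6110 mm

⌈2352/176⌉ = 14 risers.
R = 2352 ÷ 14 = 168 mm.
Tread T = 622 − 2 × 168 = 286 mm (≥ 264 mm).
Treads = 14 − 1 = 13; going = 13 × 286 = 3718 mm.
Add landings: 3718 + 1012 + 1380 = 6110 mm.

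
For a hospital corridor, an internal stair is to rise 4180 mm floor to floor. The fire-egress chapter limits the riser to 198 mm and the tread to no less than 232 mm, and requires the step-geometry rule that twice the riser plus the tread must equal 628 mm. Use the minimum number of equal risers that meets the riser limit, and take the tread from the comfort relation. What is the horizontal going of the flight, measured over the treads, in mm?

5208 mm

4180 / 198 = 21.111 → round up to 22 risers.
Riser R = 4180 / 22 = 190 mm, within the 198 mm limit.
T = 628 − 2·190 = 248 mm, which satisfies the 232 mm minimum.
22 risers give 21 treads; going = 21 × 248 = 5208 mm.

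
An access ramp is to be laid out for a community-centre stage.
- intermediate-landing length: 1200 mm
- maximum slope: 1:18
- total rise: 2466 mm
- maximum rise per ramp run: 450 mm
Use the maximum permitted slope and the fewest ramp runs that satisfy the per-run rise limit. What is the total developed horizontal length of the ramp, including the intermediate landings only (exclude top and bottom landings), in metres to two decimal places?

2466 / 450 = 5.48, so 6 ramp runs are needed. That means 5 intermediate landings.
Ramp run (horizontal) at 1:18: 2466 × 18 = 44388 mm.
5 intermediate landings contribute 5 × 1200 = 6000 mm.
Total developed length = 44388 + 6000 = 50388 mm.
= 50.39 m.

50.39 m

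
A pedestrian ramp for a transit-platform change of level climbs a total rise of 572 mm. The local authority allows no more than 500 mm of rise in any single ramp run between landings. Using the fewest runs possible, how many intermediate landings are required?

572 / 500 = 1.144 → round up to 2 ramp runs.
2 runs are separated by 1 intermediate landings.

1 intermediate landings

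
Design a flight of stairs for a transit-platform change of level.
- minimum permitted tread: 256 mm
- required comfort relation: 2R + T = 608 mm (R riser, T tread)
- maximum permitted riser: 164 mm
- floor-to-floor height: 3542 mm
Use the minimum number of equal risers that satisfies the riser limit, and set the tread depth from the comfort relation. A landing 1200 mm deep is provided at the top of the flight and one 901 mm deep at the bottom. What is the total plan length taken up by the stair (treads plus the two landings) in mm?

8107 mm

3542 / 164 = 21.598 → round up to 22 risers.
Each riser is 3542/22 = 161 mm (≤ 164 mm).
From 2R + T = 608: T = 608 − 322 = 286 mm.
Treads = 22 − 1 = 21; going = 21 × 286 = 6006 mm.
Add landings: 6006 + 1200 + 901 = 8107 mm.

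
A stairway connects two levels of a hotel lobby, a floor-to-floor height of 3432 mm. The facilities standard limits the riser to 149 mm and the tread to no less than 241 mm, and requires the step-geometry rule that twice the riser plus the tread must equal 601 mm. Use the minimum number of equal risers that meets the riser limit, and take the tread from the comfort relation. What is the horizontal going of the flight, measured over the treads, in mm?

7245 mm

3432 / 149 = 23.034 → round up to 24 risers.
R = 3432 ÷ 24 = 143 mm.
From 2R + T = 601: T = 601 − 286 = 315 mm.
24 risers give 23 treads; going = 23 × 315 = 7245 mm.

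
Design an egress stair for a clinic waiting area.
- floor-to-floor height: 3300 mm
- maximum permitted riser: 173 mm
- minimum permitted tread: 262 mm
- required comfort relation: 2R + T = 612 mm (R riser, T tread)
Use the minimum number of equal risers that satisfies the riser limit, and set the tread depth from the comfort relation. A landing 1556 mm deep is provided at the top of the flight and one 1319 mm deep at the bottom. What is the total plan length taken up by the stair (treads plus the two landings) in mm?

3300 / 173 = 19.08, so 20 risers are needed.
Each riser is 3300/20 = 165 mm (≤ 173 mm).
From 2R + T = 612: T = 612 − 330 = 282 mm.
Treads = 20 − 1 = 19; going = 19 × 282 = 5358 mm.
Enclosure = 5358 + 1556 + 1319 = 8233 mm.

8233 mm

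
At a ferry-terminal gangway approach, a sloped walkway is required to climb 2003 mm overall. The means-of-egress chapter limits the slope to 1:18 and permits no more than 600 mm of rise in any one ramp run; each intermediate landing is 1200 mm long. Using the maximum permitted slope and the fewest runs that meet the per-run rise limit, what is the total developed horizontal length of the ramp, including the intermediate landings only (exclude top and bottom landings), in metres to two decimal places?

2003 / 600 = 3.34, so 4 ramp runs are needed. That means 3 intermediate landings.
Ramp run (horizontal) at 1:18: 2003 × 18 = 36054 mm.
Intermediate landings: 3 × 1200 = 3600 mm.
Total developed length = 36054 + 3600 = 39654 mm.
= 39.65 m.

39.65 m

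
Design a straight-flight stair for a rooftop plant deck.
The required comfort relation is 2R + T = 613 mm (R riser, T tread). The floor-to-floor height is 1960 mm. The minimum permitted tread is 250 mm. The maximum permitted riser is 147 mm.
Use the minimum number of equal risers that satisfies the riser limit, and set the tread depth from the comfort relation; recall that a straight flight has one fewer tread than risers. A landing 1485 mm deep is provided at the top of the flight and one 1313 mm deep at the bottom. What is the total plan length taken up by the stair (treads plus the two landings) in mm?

7127 mm

⌈1960/147⌉ = 14 risers.
Each riser is 1960/14 = 140 mm (≤ 147 mm).
Tread T = 613 − 2 × 140 = 333 mm (≥ 250 mm).
Going = (14 − 1) × 333 = 4329 mm.
Add landings: 4329 + 1485 + 1313 = 7127 mm.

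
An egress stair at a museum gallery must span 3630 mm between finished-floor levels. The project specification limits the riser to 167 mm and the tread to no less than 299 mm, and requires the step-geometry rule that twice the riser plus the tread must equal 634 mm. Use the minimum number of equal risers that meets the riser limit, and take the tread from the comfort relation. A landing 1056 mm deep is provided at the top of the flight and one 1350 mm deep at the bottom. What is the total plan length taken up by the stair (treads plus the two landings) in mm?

At most 167 each: 3630/167 = 21.74, giving 22 risers.
R = 3630 ÷ 22 = 165 mm.
Tread T = 634 − 2 × 165 = 304 mm (≥ 299 mm).
Treads = 22 − 1 = 21; going = 21 × 304 = 6384 mm.
Enclosure = 6384 + 1056 + 1350 = 8790 mm.

8790 mm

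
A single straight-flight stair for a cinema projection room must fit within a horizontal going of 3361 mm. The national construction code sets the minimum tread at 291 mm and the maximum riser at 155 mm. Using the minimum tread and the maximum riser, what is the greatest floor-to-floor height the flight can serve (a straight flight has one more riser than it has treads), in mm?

3361 / 291 = 11.55, so 11 treads fit.
Risers = treads + 1 = 12.
Maximum height = 12 × 155 = 1860 mm.

1860 mm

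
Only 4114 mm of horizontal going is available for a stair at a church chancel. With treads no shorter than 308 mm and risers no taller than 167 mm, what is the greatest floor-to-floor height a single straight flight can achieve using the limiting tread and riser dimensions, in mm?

4114 / 308 = 13.36, so 13 treads fit.
Risers = treads + 1 = 14.
Maximum height = 14 × 167 = 2338 mm.

2338 mm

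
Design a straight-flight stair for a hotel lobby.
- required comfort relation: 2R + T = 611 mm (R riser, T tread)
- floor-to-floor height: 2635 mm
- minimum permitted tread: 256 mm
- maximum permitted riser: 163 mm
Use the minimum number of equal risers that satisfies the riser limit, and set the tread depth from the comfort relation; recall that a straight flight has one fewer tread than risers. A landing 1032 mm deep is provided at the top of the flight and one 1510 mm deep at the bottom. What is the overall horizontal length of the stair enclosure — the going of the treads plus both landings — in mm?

2635 / 163 = 16.17, so 17 risers are needed.
Riser R = 2635 / 17 = 155 mm, within the 163 mm limit.
T = 611 − 2·155 = 301 mm, which satisfies the 256 mm minimum.
Treads = 17 − 1 = 16; going = 16 × 301 = 4816 mm.
Add landings: 4816 + 1032 + 1510 = 7358 mm.

7358 mm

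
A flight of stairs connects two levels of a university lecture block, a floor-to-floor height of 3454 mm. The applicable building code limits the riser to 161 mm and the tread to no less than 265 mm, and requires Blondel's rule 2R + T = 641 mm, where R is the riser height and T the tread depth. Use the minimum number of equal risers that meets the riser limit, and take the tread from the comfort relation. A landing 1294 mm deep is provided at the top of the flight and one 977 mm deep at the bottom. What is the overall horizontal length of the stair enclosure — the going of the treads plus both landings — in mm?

9138 mm

At most 161 each: 3454/161 = 21.45, giving 22 risers.
R = 3454 ÷ 22 = 157 mm.
T = 641 − 2·157 = 327 mm, which satisfies the 265 mm minimum.
22 risers give 21 treads; going = 21 × 327 = 6867 mm.
Enclosure = 6867 + 1294 + 977 = 9138 mm.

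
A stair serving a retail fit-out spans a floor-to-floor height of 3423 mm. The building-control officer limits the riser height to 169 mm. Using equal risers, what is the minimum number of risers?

⌈3423/169⌉ = 21 risers.

21 risers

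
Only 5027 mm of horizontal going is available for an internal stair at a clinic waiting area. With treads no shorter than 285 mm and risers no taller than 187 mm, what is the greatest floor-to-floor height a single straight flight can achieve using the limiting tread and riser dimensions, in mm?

Treads that fit: ⌊5027 / 285⌋ = 17.
Risers = treads + 1 = 18.
Maximum height = 18 × 187 = 3366 mm.

3366 mm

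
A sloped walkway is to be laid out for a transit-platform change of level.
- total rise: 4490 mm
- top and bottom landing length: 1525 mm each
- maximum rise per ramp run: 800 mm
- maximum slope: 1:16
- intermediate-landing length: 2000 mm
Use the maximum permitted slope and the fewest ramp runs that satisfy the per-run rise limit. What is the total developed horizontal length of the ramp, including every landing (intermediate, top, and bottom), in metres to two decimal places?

4490 / 800 = 5.612 → round up to 6 ramp runs. That means 5 intermediate landings.
Horizontal run for 4490 mm of rise at 1:16 is 4490 × 16 = 71840 mm.
5 intermediate landings contribute 5 × 2000 = 10000 mm.
Top and bottom landings: 2 × 1525 = 3050 mm.
Total = 71840 + 10000 + 3050 = 84890 mm.
= 84.89 m.

84.89 m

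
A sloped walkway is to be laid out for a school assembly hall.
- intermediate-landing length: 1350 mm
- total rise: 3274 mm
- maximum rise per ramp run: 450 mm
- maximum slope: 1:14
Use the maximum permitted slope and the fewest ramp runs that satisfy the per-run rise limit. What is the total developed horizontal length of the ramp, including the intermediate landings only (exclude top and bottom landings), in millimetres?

At most 450 each: 3274/450 = 7.28, giving 8 ramp runs. That means 7 intermediate landings.
Horizontal run for 3274 mm of rise at 1:14 is 3274 × 14 = 45836 mm.
7 intermediate landings contribute 7 × 1350 = 9450 mm.
Developed length = 45836 + 9450 = 55286 mm.

55286 mm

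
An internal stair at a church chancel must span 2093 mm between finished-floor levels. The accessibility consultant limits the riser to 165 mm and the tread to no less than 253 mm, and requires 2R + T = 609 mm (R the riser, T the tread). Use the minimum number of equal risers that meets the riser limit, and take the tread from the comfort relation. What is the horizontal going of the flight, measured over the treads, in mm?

2093 / 165 = 12.685 → round up to 13 risers.
R = 2093 ÷ 13 = 161 mm.
Tread T = 609 − 2 × 161 = 287 mm (≥ 253 mm).
Going = (13 − 1) × 287 = 3444 mm.

3444 mm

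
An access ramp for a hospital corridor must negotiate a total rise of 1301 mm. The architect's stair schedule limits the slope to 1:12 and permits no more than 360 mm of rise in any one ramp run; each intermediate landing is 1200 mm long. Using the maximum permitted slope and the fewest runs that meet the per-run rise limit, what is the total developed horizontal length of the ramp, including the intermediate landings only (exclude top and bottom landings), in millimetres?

19212 mm

⌈1301/360⌉ = 4 ramp runs. That means 3 intermediate landings.
Horizontal run for 1301 mm of rise at 1:12 is 1301 × 12 = 15612 mm.
3 intermediate landings contribute 3 × 1200 = 3600 mm.
Total developed length = 15612 + 3600 = 19212 mm.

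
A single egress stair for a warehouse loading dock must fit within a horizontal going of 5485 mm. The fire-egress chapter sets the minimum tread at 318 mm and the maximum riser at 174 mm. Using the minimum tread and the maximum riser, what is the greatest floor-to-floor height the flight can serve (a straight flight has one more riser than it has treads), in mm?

Treads that fit: ⌊5485 / 318⌋ = 17.
Risers = treads + 1 = 18.
Maximum height = 18 × 174 = 3132 mm.

3132 mm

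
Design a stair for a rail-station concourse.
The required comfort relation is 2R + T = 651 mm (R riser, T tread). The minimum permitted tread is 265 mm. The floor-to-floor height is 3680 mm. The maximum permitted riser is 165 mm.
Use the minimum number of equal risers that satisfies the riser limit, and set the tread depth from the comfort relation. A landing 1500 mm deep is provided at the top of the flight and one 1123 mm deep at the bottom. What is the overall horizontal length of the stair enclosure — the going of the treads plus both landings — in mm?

9905 mm

⌈3680/165⌉ = 23 risers.
Each riser is 3680/23 = 160 mm (≤ 165 mm).
From 2R + T = 651: T = 651 − 320 = 331 mm.
23 risers give 22 treads; going = 22 × 331 = 7282 mm.
Enclosure = 7282 + 1500 + 1123 = 9905 mm.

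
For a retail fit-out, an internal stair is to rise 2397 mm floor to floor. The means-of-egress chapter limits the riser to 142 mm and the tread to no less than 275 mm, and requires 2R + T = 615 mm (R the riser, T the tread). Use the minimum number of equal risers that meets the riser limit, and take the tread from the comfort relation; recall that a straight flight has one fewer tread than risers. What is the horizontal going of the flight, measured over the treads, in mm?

5328 mm

2397 / 142 = 16.88, so 17 risers are needed.
R = 2397 ÷ 17 = 141 mm.
Tread T = 615 − 2 × 141 = 333 mm (≥ 275 mm).
Treads = 17 − 1 = 16; going = 16 × 333 = 5328 mm.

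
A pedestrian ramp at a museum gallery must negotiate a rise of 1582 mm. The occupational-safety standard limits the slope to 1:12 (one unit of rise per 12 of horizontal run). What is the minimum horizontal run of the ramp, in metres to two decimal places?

18.98 m

Run = rise × 12 = 1582 × 12 = 18984 mm.
18984 mm = 18.98 m.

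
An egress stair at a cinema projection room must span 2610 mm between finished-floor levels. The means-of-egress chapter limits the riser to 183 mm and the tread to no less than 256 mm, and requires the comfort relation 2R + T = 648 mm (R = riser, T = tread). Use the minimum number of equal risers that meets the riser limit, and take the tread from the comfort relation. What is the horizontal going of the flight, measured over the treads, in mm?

2610 / 183 = 14.262 → round up to 15 risers.
Riser R = 2610 / 15 = 174 mm, within the 183 mm limit.
From 2R + T = 648: T = 648 − 348 = 300 mm.
15 risers give 14 treads; going = 14 × 300 = 4200 mm.

4200 mm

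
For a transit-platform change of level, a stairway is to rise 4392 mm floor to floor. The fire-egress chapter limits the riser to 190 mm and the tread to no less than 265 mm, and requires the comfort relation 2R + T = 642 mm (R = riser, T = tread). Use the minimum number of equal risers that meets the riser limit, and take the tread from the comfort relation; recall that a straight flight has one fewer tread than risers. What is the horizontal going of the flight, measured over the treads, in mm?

6348 mm

⌈4392/190⌉ = 24 risers.
Riser R = 4392 / 24 = 183 mm, within the 190 mm limit.
Tread T = 642 − 2 × 183 = 276 mm (≥ 265 mm).
Going = (24 − 1) × 276 = 6348 mm.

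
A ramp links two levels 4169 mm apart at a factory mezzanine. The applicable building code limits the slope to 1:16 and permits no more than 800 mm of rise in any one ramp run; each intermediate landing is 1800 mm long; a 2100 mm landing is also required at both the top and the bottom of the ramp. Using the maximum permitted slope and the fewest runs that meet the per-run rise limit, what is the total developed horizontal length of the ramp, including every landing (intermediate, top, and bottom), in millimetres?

79904 mm

4169 / 800 = 5.211 → round up to 6 ramp runs. That means 5 intermediate landings.
Horizontal run for 4169 mm of rise at 1:16 is 4169 × 16 = 66704 mm.
Intermediate landings: 5 × 1800 = 9000 mm.
Top and bottom landings: 2 × 2100 = 4200 mm.
Total = 66704 + 9000 + 4200 = 79904 mm.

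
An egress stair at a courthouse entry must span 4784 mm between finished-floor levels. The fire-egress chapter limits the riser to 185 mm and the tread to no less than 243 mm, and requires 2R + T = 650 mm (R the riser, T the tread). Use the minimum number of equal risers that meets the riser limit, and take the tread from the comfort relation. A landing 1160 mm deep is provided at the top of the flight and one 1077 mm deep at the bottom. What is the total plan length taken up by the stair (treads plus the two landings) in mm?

⌈4784/185⌉ = 26 risers.
Each riser is 4784/26 = 184 mm (≤ 185 mm).
T = 650 − 2·184 = 282 mm, which satisfies the 243 mm minimum.
Treads = 26 − 1 = 25; going = 25 × 282 = 7050 mm.
Enclosure = 7050 + 1160 + 1077 = 9287 mm.

9287 mm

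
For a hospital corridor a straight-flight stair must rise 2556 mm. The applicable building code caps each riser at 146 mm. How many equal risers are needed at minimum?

At most 146 each: 2556/146 = 17.51, giving 18 risers.

18 risers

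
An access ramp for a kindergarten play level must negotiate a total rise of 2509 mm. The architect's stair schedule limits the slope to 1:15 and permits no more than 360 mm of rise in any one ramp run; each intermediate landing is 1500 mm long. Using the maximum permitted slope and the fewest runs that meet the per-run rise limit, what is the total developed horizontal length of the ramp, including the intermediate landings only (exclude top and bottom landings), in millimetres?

46635 mm

2509 / 360 = 6.97, so 7 ramp runs are needed. That means 6 intermediate landings.
Horizontal run for 2509 mm of rise at 1:15 is 2509 × 15 = 37635 mm.
6 intermediate landings contribute 6 × 1500 = 9000 mm.
Total developed length = 37635 + 9000 = 46635 mm.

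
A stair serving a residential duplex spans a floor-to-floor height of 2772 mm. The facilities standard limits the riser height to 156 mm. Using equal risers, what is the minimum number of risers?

2772 / 156 = 17.769 → round up to 18 risers.

18 risers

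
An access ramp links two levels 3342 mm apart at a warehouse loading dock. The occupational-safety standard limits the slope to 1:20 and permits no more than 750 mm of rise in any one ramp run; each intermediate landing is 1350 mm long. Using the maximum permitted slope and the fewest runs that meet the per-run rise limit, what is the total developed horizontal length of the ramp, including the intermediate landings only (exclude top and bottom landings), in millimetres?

72240 mm

⌈3342/750⌉ = 5 ramp runs. That means 4 intermediate landings.
Horizontal run for 3342 mm of rise at 1:20 is 3342 × 20 = 66840 mm.
4 intermediate landings contribute 4 × 1350 = 5400 mm.
Total developed length = 66840 + 5400 = 72240 mm.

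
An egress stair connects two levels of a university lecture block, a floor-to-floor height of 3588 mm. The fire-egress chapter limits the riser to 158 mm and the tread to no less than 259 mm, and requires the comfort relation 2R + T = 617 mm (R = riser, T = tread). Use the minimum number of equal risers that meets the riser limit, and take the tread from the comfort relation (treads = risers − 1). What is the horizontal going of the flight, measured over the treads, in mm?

⌈3588/158⌉ = 23 risers.
Each riser is 3588/23 = 156 mm (≤ 158 mm).
Tread T = 617 − 2 × 156 = 305 mm (≥ 259 mm).
Going = (23 − 1) × 305 = 6710 mm.

6710 mm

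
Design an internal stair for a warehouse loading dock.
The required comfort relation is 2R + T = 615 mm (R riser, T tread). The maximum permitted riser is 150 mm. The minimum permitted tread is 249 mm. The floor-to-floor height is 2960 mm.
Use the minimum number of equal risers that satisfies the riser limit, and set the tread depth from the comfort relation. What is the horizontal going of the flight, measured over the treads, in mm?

6061 mm

At most 150 each: 2960/150 = 19.73, giving 20 risers.
Each riser is 2960/20 = 148 mm (≤ 150 mm).
T = 615 − 2·148 = 319 mm, which satisfies the 249 mm minimum.
Treads = 20 − 1 = 19; going = 19 × 319 = 6061 mm.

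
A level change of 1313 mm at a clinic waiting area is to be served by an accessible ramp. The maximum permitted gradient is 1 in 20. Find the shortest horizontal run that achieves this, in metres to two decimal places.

At 1:20 the run is 20 × 1313 = 26260 mm.
26260 mm = 26.26 m.

26.26 m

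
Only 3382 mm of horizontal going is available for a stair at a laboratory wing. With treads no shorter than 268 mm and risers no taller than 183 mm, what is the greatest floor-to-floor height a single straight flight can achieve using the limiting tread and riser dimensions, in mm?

2379 mm

3382 / 268 = 12.62, so 12 treads fit.
Risers = treads + 1 = 13.
Maximum height = 13 × 183 = 2379 mm.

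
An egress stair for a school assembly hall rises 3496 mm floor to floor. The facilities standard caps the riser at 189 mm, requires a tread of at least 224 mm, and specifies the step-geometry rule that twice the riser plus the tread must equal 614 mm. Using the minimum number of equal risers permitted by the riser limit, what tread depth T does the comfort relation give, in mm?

⌈3496/189⌉ = 19 risers.
Riser R = 3496 / 19 = 184 mm, within the 189 mm limit.
From 2R + T = 614: T = 614 − 368 = 246 mm.

246 mm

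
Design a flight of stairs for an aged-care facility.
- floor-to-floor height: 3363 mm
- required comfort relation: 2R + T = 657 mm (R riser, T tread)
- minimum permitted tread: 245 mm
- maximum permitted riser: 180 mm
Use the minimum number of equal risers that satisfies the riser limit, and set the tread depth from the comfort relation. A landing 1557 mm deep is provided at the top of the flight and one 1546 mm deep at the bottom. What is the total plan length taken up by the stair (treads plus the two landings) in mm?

⌈3363/180⌉ = 19 risers.
Riser R = 3363 / 19 = 177 mm, within the 180 mm limit.
T = 657 − 2·177 = 303 mm, which satisfies the 245 mm minimum.
Going = (19 − 1) × 303 = 5454 mm.
Add landings: 5454 + 1557 + 1546 = 8557 mm.

8557 mm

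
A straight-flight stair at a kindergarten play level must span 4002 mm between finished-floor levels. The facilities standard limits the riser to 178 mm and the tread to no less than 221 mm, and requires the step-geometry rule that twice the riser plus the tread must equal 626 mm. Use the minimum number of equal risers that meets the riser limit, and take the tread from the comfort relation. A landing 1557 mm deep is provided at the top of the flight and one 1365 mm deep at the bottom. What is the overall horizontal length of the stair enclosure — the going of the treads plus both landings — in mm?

9038 mm

4002 / 178 = 22.483 → round up to 23 risers.
Each riser is 4002/23 = 174 mm (≤ 178 mm).
Tread T = 626 − 2 × 174 = 278 mm (≥ 221 mm).
Treads = 23 − 1 = 22; going = 22 × 278 = 6116 mm.
Enclosure = 6116 + 1557 + 1365 = 9038 mm.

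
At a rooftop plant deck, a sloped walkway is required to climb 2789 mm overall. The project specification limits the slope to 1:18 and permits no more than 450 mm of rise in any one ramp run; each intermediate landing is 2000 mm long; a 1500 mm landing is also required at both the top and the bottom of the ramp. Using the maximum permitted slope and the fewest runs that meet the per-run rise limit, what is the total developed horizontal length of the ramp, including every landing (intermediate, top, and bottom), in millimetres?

At most 450 each: 2789/450 = 6.20, giving 7 ramp runs. That means 6 intermediate landings.
Horizontal run for 2789 mm of rise at 1:18 is 2789 × 18 = 50202 mm.
Intermediate landings: 6 × 2000 = 12000 mm.
Top and bottom landings: 2 × 1500 = 3000 mm.
Total = 50202 + 12000 + 3000 = 65202 mm.

65202 mm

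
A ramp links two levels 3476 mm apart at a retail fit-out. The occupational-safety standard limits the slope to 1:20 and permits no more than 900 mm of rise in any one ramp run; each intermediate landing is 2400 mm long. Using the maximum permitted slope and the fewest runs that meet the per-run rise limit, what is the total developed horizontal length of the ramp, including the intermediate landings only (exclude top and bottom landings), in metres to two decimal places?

3476 / 900 = 3.862 → round up to 4 ramp runs. That means 3 intermediate landings.
Horizontal run for 3476 mm of rise at 1:20 is 3476 × 20 = 69520 mm.
Intermediate landings: 3 × 2400 = 7200 mm.
Developed length = 69520 + 7200 = 76720 mm.
= 76.72 m.

76.72 m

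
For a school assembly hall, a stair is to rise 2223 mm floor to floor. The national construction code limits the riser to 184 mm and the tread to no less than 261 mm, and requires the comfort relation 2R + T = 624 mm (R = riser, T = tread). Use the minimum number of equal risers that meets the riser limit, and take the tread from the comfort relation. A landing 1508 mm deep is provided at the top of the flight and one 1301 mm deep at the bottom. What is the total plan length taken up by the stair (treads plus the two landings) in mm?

6193 mm

2223 / 184 = 12.08, so 13 risers are needed.
Riser R = 2223 / 13 = 171 mm, within the 184 mm limit.
From 2R + T = 624: T = 624 − 342 = 282 mm.
13 risers give 12 treads; going = 12 × 282 = 3384 mm.
Add landings: 3384 + 1508 + 1301 = 6193 mm.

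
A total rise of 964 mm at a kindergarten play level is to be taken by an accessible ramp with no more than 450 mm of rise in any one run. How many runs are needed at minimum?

3 runs

964 / 450 = 2.14, so 3 ramp runs are needed.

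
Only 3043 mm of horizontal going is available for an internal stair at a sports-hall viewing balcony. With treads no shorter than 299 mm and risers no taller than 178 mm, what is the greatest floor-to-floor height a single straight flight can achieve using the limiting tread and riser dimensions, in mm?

Treads that fit: ⌊3043 / 299⌋ = 10.
Risers = treads + 1 = 11.
Maximum height = 11 × 178 = 1958 mm.

1958 mm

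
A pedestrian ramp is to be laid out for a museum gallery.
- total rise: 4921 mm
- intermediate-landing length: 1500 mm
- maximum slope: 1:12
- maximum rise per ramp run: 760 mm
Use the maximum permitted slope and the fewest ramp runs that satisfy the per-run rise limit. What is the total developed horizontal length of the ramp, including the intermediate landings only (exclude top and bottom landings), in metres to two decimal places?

⌈4921/760⌉ = 7 ramp runs. That means 6 intermediate landings.
Ramp run (horizontal) at 1:12: 4921 × 12 = 59052 mm.
Intermediate landings: 6 × 1500 = 9000 mm.
Total developed length = 59052 + 9000 = 68052 mm.
= 68.05 m.

68.05 m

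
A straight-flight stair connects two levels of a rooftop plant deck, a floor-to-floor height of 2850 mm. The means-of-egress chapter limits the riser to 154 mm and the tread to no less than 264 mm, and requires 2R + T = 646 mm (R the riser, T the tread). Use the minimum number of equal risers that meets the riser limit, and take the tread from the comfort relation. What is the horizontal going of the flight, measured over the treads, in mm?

6228 mm

⌈2850/154⌉ = 19 risers.
Each riser is 2850/19 = 150 mm (≤ 154 mm).
T = 646 − 2·150 = 346 mm, which satisfies the 264 mm minimum.
Treads = 19 − 1 = 18; going = 18 × 346 = 6228 mm.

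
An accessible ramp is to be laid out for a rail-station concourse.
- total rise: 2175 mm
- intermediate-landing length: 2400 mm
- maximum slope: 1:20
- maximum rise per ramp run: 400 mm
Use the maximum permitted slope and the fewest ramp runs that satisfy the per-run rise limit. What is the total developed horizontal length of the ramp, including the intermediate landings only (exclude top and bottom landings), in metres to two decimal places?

2175 / 400 = 5.438 → round up to 6 ramp runs. That means 5 intermediate landings.
Ramp run (horizontal) at 1:20: 2175 × 20 = 43500 mm.
Intermediate landings: 5 × 2400 = 12000 mm.
Developed length = 43500 + 12000 = 55500 mm.
= 55.50 m.

55.50 m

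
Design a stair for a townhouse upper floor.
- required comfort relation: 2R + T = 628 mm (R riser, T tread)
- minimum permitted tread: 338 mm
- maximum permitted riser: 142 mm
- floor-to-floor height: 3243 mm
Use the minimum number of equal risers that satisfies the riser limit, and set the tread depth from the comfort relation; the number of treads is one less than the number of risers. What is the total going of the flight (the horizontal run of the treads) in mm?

7612 mm

At most 142 each: 3243/142 = 22.84, giving 23 risers.
R = 3243 ÷ 23 = 141 mm.
From 2R + T = 628: T = 628 − 282 = 346 mm.
23 risers give 22 treads; going = 22 × 346 = 7612 mm.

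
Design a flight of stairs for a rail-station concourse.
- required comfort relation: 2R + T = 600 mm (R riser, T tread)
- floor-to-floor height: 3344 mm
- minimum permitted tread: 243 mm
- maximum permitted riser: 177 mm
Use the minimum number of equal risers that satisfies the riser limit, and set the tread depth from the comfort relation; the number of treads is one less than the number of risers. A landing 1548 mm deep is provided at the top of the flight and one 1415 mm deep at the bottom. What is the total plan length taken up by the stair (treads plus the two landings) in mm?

7427 mm

3344 / 177 = 18.89, so 19 risers are needed.
Riser R = 3344 / 19 = 176 mm, within the 177 mm limit.
From 2R + T = 600: T = 600 − 352 = 248 mm.
Going = (19 − 1) × 248 = 4464 mm.
Add landings: 4464 + 1548 + 1415 = 7427 mm.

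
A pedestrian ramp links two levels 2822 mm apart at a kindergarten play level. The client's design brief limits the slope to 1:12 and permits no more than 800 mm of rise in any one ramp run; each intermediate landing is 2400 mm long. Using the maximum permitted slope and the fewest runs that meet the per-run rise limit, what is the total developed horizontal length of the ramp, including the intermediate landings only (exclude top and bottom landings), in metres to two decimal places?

⌈2822/800⌉ = 4 ramp runs. That means 3 intermediate landings.
Horizontal run for 2822 mm of rise at 1:12 is 2822 × 12 = 33864 mm.
Intermediate landings: 3 × 2400 = 7200 mm.
Total developed length = 33864 + 7200 = 41064 mm.
= 41.06 m.

41.06 m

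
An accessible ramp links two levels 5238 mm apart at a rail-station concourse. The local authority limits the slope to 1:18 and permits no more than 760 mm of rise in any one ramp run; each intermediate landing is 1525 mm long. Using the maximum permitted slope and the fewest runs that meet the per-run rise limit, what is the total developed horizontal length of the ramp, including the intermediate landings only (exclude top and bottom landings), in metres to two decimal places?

103.43 m

5238 / 760 = 6.89, so 7 ramp runs are needed. That means 6 intermediate landings.
Horizontal run for 5238 mm of rise at 1:18 is 5238 × 18 = 94284 mm.
Intermediate landings: 6 × 1525 = 9150 mm.
Developed length = 94284 + 9150 = 103434 mm.
= 103.43 m.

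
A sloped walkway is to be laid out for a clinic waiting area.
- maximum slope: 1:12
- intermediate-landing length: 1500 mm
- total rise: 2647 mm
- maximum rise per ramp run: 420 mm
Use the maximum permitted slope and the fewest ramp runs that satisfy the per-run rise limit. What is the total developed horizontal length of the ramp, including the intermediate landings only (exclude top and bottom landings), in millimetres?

40764 mm

2647 / 420 = 6.30, so 7 ramp runs are needed. That means 6 intermediate landings.
Ramp run (horizontal) at 1:12: 2647 × 12 = 31764 mm.
6 intermediate landings contribute 6 × 1500 = 9000 mm.
Developed length = 31764 + 9000 = 40764 mm.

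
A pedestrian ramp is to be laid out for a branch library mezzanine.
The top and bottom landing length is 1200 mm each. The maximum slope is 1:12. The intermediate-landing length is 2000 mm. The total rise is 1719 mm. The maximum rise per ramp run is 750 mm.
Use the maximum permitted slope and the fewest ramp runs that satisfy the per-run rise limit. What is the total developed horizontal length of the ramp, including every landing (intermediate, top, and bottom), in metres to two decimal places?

⌈1719/750⌉ = 3 ramp runs. That means 2 intermediate landings.
Ramp run (horizontal) at 1:12: 1719 × 12 = 20628 mm.
Intermediate landings: 2 × 2000 = 4000 mm.
Top and bottom landings: 2 × 1200 = 2400 mm.
Total = 20628 + 4000 + 2400 = 27028 mm.
= 27.03 m.

27.03 m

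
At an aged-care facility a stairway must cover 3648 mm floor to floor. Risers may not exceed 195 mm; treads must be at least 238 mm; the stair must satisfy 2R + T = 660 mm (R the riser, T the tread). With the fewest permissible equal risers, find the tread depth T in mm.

At most 195 each: 3648/195 = 18.71, giving 19 risers.
Riser R = 3648 / 19 = 192 mm, within the 195 mm limit.
From 2R + T = 660: T = 660 − 384 = 276 mm.

276 mm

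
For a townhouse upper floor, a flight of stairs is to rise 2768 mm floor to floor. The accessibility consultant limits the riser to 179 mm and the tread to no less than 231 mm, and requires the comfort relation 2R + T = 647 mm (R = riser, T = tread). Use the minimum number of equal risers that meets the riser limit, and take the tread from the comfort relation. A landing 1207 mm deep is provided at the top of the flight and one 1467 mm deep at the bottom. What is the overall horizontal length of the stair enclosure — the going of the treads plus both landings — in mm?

7189 mm

2768 / 179 = 15.46, so 16 risers are needed.
Riser R = 2768 / 16 = 173 mm, within the 179 mm limit.
T = 647 − 2·173 = 301 mm, which satisfies the 231 mm minimum.
Going = (16 − 1) × 301 = 4515 mm.
Enclosure = 4515 + 1207 + 1467 = 7189 mm.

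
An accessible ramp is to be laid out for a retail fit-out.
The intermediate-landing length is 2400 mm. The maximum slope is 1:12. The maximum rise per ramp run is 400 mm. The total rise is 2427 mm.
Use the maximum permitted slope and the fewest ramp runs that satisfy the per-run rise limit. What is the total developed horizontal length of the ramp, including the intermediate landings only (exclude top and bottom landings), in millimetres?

⌈2427/400⌉ = 7 ramp runs. That means 6 intermediate landings.
Ramp run (horizontal) at 1:12: 2427 × 12 = 29124 mm.
Intermediate landings: 6 × 2400 = 14400 mm.
Total developed length = 29124 + 14400 = 43524 mm.

43524 mm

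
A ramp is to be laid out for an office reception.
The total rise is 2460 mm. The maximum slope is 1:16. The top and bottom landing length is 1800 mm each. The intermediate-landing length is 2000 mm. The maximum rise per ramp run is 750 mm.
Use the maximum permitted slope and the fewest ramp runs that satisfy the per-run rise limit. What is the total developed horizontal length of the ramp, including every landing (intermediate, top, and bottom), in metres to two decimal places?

⌈2460/750⌉ = 4 ramp runs. That means 3 intermediate landings.
Ramp run (horizontal) at 1:16: 2460 × 16 = 39360 mm.
Intermediate landings: 3 × 2000 = 6000 mm.
Top and bottom landings: 2 × 1800 = 3600 mm.
Total = 39360 + 6000 + 3600 = 48960 mm.
= 48.96 m.

48.96 m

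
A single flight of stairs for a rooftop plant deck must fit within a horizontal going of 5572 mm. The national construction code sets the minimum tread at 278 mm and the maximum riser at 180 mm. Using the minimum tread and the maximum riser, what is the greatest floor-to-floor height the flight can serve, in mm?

5572 / 278 = 20.04, so 20 treads fit.
Risers = treads + 1 = 21.
Maximum height = 21 × 180 = 3780 mm.

3780 mm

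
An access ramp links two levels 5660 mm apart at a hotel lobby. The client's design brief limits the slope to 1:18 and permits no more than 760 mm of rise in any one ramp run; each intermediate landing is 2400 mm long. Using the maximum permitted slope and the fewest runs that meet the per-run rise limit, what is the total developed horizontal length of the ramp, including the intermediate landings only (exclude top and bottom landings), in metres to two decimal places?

118.68 m

⌈5660/760⌉ = 8 ramp runs. That means 7 intermediate landings.
Ramp run (horizontal) at 1:18: 5660 × 18 = 101880 mm.
Intermediate landings: 7 × 2400 = 16800 mm.
Total developed length = 101880 + 16800 = 118680 mm.
= 118.68 m.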